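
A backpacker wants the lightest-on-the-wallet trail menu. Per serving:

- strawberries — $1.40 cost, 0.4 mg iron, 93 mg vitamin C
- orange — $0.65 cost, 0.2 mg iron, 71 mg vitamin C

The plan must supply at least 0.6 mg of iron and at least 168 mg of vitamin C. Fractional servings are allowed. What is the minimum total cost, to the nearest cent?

$1.95

A basic optimal solution has at most two foods positive. Try each food alone and each pair with both targets met exactly.
strawberries only: max(0.6/0.4, 168/93) = 1.806 servings → $2.53.
orange only: max(0.6/0.2, 168/71) = 3 servings → $1.95.
strawberries + orange with both tight: 0.9184 servings and 1.163 servings → $2.04.
The minimum over all feasible corners is $1.95.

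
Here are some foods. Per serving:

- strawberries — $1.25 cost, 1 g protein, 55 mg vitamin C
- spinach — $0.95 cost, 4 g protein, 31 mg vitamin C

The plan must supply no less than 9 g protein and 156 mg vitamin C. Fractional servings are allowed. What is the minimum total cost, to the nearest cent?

Minimising a linear cost over {protein ≥ 9, vitamin C ≥ 156, servings ≥ 0} — the optimum is at a vertex, using one or two foods.
strawberries only: max(9/1, 156/55) = 9 servings → $11.25.
spinach only: max(9/4, 156/31) = 5.032 servings → $4.78.
strawberries + spinach with both tight: 1.825 servings and 1.794 servings → $3.99.
Cheapest feasible corner: $3.99.

$3.99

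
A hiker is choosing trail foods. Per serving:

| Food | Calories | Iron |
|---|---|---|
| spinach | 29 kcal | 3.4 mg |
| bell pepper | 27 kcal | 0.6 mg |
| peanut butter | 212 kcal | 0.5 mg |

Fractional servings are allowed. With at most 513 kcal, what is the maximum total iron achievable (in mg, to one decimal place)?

Iron per kcal: spinach 0.1172, bell pepper 0.02222, peanut butter 0.002358.
With no serving limits, spend the whole calories allowance on spinach: 513 kcal / 29 kcal × 3.4 mg = 60.1 mg.

60.1 mg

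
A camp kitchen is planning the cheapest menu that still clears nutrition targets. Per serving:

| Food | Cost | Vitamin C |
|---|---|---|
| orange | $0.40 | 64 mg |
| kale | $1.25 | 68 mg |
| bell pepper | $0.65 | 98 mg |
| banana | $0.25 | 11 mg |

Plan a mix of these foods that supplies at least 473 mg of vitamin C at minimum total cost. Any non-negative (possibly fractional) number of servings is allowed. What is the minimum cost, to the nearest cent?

$2.96

Cost per mg of vitamin C: orange $0.0063, bell pepper $0.0066, kale $0.0184, banana $0.0227.
With no serving limits, use only orange: 473 mg / 64 mg = 7.391 servings × $0.40 = $2.96.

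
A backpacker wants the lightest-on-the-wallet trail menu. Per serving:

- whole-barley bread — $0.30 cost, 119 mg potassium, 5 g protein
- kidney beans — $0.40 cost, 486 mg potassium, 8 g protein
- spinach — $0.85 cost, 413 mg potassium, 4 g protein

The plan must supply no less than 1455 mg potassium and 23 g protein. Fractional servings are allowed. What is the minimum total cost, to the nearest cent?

whole-barley bread only: max(1455/119, 23/5) = 12.23 servings → $3.67.
kidney beans only: max(1455/486, 23/8) = 2.994 servings → $1.20.
spinach only: max(1455/413, 23/4) = 5.75 servings → $4.89.
whole-barley bread + kidney beans: the both-tight solution has a negative serving — not a feasible corner.
whole-barley bread + spinach with both tight: 2.315 servings and 2.856 servings → $3.12.
kidney beans + spinach with both tight: 2.705 servings and 0.3397 servings → $1.37.
So the least-cost plan costs $1.20.

$1.20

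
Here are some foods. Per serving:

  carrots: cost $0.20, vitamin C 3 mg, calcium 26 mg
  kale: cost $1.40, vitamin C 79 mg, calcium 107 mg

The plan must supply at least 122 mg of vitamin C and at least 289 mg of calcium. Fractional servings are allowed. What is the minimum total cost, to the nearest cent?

$2.99

A basic optimal solution has at most two foods positive. Try each food alone and each pair with both targets met exactly.
carrots only: max(122/3, 289/26) = 40.67 servings → $8.13.
kale only: max(122/79, 289/107) = 2.701 servings → $3.78.
carrots + kale with both tight: 5.642 servings and 1.33 servings → $2.99.
So the least-cost plan costs $2.99.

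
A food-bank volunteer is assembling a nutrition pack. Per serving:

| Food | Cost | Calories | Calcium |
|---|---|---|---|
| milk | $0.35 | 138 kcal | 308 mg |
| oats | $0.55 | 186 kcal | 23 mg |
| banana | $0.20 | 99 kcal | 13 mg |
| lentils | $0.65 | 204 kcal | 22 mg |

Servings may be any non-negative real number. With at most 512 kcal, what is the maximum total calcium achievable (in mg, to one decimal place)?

Calcium per kcal: milk 2.232, banana 0.1313, oats 0.1237, lentils 0.1078.
With no serving limits, spend the whole calories allowance on milk: 512 kcal / 138 kcal × 308 mg = 1142.7 mg.

1142.7 mg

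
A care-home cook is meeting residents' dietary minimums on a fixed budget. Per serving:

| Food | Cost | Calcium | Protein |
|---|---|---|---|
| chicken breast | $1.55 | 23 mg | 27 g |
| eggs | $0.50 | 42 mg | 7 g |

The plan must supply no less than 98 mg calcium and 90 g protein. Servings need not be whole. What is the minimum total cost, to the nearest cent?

$5.22

chicken breast only: max(98/23, 90/27) = 4.261 servings → $6.60.
eggs only: max(98/42, 90/7) = 12.86 servings → $6.43.
chicken breast + eggs with both tight: 3.18 servings and 0.592 servings → $5.22.
So the least-cost plan costs $5.22.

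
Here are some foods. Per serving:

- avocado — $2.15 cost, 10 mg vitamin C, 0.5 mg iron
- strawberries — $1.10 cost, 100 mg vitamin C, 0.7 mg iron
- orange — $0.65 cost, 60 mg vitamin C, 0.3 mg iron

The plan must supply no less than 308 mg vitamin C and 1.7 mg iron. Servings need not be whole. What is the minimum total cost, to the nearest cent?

Two binding constraints pin down two serving amounts, so the optimal mix uses at most two foods. The candidates are each food alone (scaled to the tighter of vitamin C/iron) and each pair with both constraints tight.
avocado only: max(308/10, 1.7/0.5) = 30.8 servings → $66.22.
strawberries only: max(308/100, 1.7/0.7) = 3.08 servings → $3.39.
orange only: max(308/60, 1.7/0.3) = 5.667 servings → $3.68.
avocado + strawberries: the both-tight solution has a negative serving — not a feasible corner.
avocado + orange with both tight: 0.3556 servings and 5.074 servings → $4.06.
strawberries + orange with both tight: 0.8 servings and 3.8 servings → $3.35.
So the least-cost plan costs $3.35.

$3.35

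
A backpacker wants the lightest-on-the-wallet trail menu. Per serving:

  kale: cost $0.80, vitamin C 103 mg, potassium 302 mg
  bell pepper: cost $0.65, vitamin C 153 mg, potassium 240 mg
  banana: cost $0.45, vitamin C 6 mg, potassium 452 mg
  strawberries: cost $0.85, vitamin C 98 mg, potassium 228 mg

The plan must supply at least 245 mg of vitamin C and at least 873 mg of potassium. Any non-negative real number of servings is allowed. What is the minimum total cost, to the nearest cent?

$1.51

Minimising a linear cost over {vitamin C ≥ 245, potassium ≥ 873, servings ≥ 0} — the optimum is at a vertex, using one or two foods.
kale only: max(245/103, 873/302) = 2.891 servings → $2.31.
bell pepper only: max(245/153, 873/240) = 3.638 servings → $2.36.
banana only: max(245/6, 873/452) = 40.83 servings → $18.38.
strawberries only: max(245/98, 873/228) = 3.829 servings → $3.25.
kale + bell pepper: the both-tight solution has a negative serving — not a feasible corner.
kale + banana with both tight: 2.358 servings and 0.356 servings → $2.05.
kale + strawberries: intersection lies outside the first quadrant.
bell pepper + banana with both tight: 1.558 servings and 1.104 servings → $1.51.
bell pepper + strawberries: the both-tight solution has a negative serving — not a feasible corner.
banana + strawberries with both tight: 0.6917 servings and 2.458 servings → $2.40.
Cheapest feasible corner: $1.51.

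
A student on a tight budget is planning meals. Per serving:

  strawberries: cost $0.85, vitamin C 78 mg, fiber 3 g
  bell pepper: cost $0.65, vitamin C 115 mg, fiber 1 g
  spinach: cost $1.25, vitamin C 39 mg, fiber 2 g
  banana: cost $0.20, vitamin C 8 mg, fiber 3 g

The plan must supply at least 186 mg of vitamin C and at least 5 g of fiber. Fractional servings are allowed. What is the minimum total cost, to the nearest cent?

$1.23

An LP optimum is at a vertex; with two nutrient constraints at most two foods are used. Check each candidate.
strawberries only: max(186/78, 5/3) = 2.385 servings → $2.03.
bell pepper only: max(186/115, 5/1) = 5 servings → $3.25.
spinach only: max(186/39, 5/2) = 4.769 servings → $5.96.
banana only: max(186/8, 5/3) = 23.25 servings → $4.65.
strawberries + bell pepper with both tight: 1.457 servings and 0.6292 servings → $1.65.
strawberries + spinach: intersection lies outside the first quadrant.
strawberries + banana with both targets exact would need a negative amount; discard.
bell pepper + spinach with both tight: 0.9267 servings and 2.037 servings → $3.15.
bell pepper + banana with both tight: 1.537 servings and 1.154 servings → $1.23.
spinach + banana: intersection lies outside the first quadrant.
The minimum over all feasible corners is $1.23.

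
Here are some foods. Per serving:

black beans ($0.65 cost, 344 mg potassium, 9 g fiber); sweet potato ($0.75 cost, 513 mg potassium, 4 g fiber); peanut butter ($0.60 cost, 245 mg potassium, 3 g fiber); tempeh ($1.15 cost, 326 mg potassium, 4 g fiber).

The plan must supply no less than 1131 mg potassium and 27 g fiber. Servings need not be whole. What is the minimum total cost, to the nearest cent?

$2.08

Minimising a linear cost over {potassium ≥ 1131, fiber ≥ 27, servings ≥ 0} — the optimum is at a vertex, using one or two foods.
black beans only: max(1131/344, 27/9) = 3.288 servings → $2.14.
sweet potato only: max(1131/513, 27/4) = 6.75 servings → $5.06.
peanut butter only: max(1131/245, 27/3) = 9 servings → $5.40.
tempeh only: max(1131/326, 27/4) = 6.75 servings → $7.76.
black beans + sweet potato with both tight: 2.878 servings and 0.2749 servings → $2.08.
black beans + peanut butter with both tight: 2.747 servings and 0.7596 servings → $2.24.
black beans + tempeh with both tight: 2.746 servings and 0.5719 servings → $2.44.
sweet potato + peanut butter with both targets exact would need a negative amount; discard.
sweet potato + tempeh: the both-tight solution has a negative serving — not a feasible corner.
peanut butter + tempeh: intersection lies outside the first quadrant.
Cheapest feasible corner: $2.08.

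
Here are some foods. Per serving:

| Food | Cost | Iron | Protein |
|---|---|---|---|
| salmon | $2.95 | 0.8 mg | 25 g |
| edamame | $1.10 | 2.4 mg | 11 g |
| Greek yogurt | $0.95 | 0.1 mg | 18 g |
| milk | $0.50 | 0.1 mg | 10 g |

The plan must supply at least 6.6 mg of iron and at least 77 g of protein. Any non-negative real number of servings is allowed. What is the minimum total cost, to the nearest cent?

For a min-cost LP with two ≥-constraints, a basic feasible solution has at most two positive variables.
salmon only: max(6.6/0.8, 77/25) = 8.25 servings → $24.34.
edamame only: max(6.6/2.4, 77/11) = 7 servings → $7.70.
Greek yogurt only: max(6.6/0.1, 77/18) = 66 servings → $62.70.
milk only: max(6.6/0.1, 77/10) = 66 servings → $33.00.
salmon + edamame with both tight: 2.191 servings and 2.02 servings → $8.69.
salmon + Greek yogurt: the both-tight solution has a negative serving — not a feasible corner.
salmon + milk: intersection lies outside the first quadrant.
edamame + Greek yogurt with both tight: 2.639 servings and 2.665 servings → $5.43.
edamame + milk with both tight: 2.546 servings and 4.9 servings → $5.25.
Greek yogurt + milk: intersection lies outside the first quadrant.
The minimum over all feasible corners is $5.25.

$5.25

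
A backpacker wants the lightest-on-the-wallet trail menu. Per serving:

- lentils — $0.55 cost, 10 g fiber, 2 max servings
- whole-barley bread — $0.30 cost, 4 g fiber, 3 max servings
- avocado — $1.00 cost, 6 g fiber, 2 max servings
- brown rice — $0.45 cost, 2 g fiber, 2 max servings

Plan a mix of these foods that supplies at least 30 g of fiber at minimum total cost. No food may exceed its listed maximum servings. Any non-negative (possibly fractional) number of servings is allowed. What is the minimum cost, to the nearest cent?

$1.85

Cost per g of fiber: lentils $0.0550, whole-barley bread $0.0750, avocado $0.1667, brown rice $0.2250.
Take 2 servings of lentils: +20.0 g fiber for $1.10 (total $1.10, still need 10.0 g).
Take 2.5 servings of whole-barley bread: +10.0 g fiber for $0.75 (total $1.85, still need 0.0 g).
Greedy by cheapest-per-g is optimal for a single linear constraint, so the minimum cost is $1.85.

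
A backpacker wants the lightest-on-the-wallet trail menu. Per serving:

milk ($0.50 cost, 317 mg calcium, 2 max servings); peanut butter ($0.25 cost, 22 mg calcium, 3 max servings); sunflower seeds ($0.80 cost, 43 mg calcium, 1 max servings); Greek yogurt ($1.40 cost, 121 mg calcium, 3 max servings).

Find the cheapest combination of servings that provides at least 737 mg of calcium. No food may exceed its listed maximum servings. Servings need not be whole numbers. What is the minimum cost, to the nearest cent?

Cost per mg of calcium: milk $0.0016, peanut butter $0.0114, Greek yogurt $0.0116, sunflower seeds $0.0186.
Take 2 servings of milk: +634.0 mg calcium for $1.00 (total $1.00, still need 103.0 mg).
Take 3 servings of peanut butter: +66.0 mg calcium for $0.75 (total $1.75, still need 37.0 mg).
Take 0.3058 servings of Greek yogurt: +37.0 mg calcium for $0.43 (total $2.18, still need 0.0 mg).
Filling from the cheapest source first is optimal under one linear minimum: $2.18.

$2.18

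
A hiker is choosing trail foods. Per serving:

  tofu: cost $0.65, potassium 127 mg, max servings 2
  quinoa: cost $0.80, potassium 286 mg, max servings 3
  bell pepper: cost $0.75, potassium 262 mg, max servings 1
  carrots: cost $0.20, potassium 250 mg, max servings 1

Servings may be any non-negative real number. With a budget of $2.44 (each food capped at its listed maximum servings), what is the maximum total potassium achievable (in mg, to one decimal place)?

Potassium per dollar: carrots 1250, quinoa 357.5, bell pepper 349.3, tofu 195.4.
Take 1 serving of carrots: spends $0.20, +250.0 mg potassium (running total 250.0 mg).
Take 2.8 servings of quinoa: spends $2.24, +800.8 mg potassium (running total 1050.8 mg).
Filling greedily by potassium-per-dollar is optimal for one linear limit, giving 1050.8 mg.

1050.8 mg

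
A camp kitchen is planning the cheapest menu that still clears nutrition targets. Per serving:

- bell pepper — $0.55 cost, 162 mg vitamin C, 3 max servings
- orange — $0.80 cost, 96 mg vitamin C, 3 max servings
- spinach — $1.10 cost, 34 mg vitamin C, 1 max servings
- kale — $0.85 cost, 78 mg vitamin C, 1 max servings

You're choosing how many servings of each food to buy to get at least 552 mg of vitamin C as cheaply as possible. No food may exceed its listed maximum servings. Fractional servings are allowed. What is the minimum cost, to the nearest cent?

$2.20

Cost per mg of vitamin C: bell pepper $0.0034, orange $0.0083, kale $0.0109, spinach $0.0324.
Take 3 servings of bell pepper: +486.0 mg vitamin C for $1.65 (total $1.65, still need 66.0 mg).
Take 0.6875 servings of orange: +66.0 mg vitamin C for $0.55 (total $2.20, still need 0.0 mg).
Greedy by cheapest-per-mg is optimal for a single linear constraint, so the minimum cost is $2.20.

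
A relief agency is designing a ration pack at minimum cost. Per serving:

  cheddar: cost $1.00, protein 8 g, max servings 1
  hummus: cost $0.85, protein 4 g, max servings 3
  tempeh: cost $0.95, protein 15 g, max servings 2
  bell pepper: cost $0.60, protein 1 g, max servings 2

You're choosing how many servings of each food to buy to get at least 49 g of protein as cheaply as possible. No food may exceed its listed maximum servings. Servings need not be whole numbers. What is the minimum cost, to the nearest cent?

Cost per g of protein: tempeh $0.0633, cheddar $0.1250, hummus $0.2125, bell pepper $0.6000.
Take 2 servings of tempeh: +30.0 g protein for $1.90 (total $1.90, still need 19.0 g).
Take 1 serving of cheddar: +8.0 g protein for $1.00 (total $2.90, still need 11.0 g).
Take 2.75 servings of hummus: +11.0 g protein for $2.34 (total $5.24, still need 0.0 g).
Greedy by cheapest-per-g is optimal for a single linear constraint, so the minimum cost is $5.24.

$5.24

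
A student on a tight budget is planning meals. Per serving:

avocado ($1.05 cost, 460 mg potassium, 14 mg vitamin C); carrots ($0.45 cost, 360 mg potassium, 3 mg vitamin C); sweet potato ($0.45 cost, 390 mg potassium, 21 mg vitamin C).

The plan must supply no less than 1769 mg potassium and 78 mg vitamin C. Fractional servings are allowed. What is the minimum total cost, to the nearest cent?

An LP optimum is at a vertex; with two nutrient constraints at most two foods are used. Check each candidate.
avocado only: max(1769/460, 78/14) = 5.571 servings → $5.85.
carrots only: max(1769/360, 78/3) = 26 servings → $11.70.
sweet potato only: max(1769/390, 78/21) = 4.536 servings → $2.04.
avocado + carrots with both targets exact would need a negative amount; discard.
avocado + sweet potato with both tight: 1.602 servings and 2.646 servings → $2.87.
carrots + sweet potato with both tight: 1.053 servings and 3.564 servings → $2.08.
Cheapest feasible corner: $2.04.

$2.04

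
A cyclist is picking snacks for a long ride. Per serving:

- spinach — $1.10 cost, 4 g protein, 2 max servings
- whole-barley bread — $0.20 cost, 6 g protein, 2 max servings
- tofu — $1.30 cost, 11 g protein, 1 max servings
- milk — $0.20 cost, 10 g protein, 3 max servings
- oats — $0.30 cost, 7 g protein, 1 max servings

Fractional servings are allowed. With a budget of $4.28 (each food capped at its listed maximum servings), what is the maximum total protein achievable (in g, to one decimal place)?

Protein per dollar: milk 50, whole-barley bread 30, oats 23.33, tofu 8.462, spinach 3.636.
Take 3 servings of milk: spends $0.60, +30.0 g protein (running total 30.0 g).
Take 2 servings of whole-barley bread: spends $0.40, +12.0 g protein (running total 42.0 g).
Take 1 serving of oats: spends $0.30, +7.0 g protein (running total 49.0 g).
Take 1 serving of tofu: spends $1.30, +11.0 g protein (running total 60.0 g).
Take 1.527 servings of spinach: spends $1.68, +6.1 g protein (running total 66.1 g).
Greedy by best ratio exhausts the cost allowance optimally: 66.1 g.

66.1 g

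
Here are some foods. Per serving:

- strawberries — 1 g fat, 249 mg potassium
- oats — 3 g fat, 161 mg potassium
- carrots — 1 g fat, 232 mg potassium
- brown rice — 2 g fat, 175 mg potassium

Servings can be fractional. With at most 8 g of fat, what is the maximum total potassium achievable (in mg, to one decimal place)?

1992.0 mg

Potassium per g fat: strawberries 249, carrots 232, brown rice 87.5, oats 53.67.
With no serving limits, spend the whole fat allowance on strawberries: 8 g / 1 g × 249 mg = 1992.0 mg.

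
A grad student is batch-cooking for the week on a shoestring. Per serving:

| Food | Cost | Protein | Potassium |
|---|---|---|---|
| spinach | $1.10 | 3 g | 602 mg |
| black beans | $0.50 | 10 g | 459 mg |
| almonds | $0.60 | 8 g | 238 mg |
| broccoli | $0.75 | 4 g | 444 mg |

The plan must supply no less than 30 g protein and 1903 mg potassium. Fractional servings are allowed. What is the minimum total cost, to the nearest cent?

$2.07

Minimising a linear cost over {protein ≥ 30, potassium ≥ 1903, servings ≥ 0} — the optimum is at a vertex, using one or two foods.
spinach only: max(30/3, 1903/602) = 10 servings → $11.00.
black beans only: max(30/10, 1903/459) = 4.146 servings → $2.07.
almonds only: max(30/8, 1903/238) = 7.996 servings → $4.80.
broccoli only: max(30/4, 1903/444) = 7.5 servings → $5.62.
spinach + black beans with both tight: 1.133 servings and 2.66 servings → $2.58.
spinach + almonds with both tight: 1.971 servings and 3.011 servings → $3.97.
spinach + broccoli: the both-tight solution has a negative serving — not a feasible corner.
black beans + almonds: the both-tight solution has a negative serving — not a feasible corner.
black beans + broccoli with both tight: 2.192 servings and 2.02 servings → $2.61.
almonds + broccoli with both tight: 2.195 servings and 3.109 servings → $3.65.
Cheapest feasible corner: $2.07.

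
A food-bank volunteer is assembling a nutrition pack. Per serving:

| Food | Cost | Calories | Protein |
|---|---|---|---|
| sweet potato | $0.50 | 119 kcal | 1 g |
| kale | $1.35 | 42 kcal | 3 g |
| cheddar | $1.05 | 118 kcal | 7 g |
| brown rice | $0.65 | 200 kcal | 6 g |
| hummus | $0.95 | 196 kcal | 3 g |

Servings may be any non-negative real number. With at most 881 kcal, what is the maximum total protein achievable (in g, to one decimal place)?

62.9 g

Protein per kcal: kale 0.07143, cheddar 0.05932, brown rice 0.03, hummus 0.01531, sweet potato 0.008403.
With no serving limits, spend the whole calories allowance on kale: 881 kcal / 42 kcal × 3 g = 62.9 g.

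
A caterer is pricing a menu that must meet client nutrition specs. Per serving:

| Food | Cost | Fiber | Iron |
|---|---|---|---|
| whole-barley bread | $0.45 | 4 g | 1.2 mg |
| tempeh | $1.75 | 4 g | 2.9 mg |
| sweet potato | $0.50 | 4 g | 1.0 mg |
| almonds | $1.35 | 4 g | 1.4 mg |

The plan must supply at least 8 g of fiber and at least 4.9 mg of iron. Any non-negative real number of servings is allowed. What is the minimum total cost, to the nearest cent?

$1.84

This is a tiny linear program; its minimum lies at a vertex of the feasible set. List the vertices and price them.
whole-barley bread only: max(8/4, 4.9/1.2) = 4.083 servings → $1.84.
tempeh only: max(8/4, 4.9/2.9) = 2 servings → $3.50.
sweet potato only: max(8/4, 4.9/1.0) = 4.9 servings → $2.45.
almonds only: max(8/4, 4.9/1.4) = 3.5 servings → $4.72.
whole-barley bread + tempeh with both tight: 0.5294 servings and 1.471 servings → $2.81.
whole-barley bread + sweet potato: intersection lies outside the first quadrant.
whole-barley bread + almonds: intersection lies outside the first quadrant.
tempeh + sweet potato with both tight: 1.526 servings and 0.4737 servings → $2.91.
tempeh + almonds with both tight: 1.4 servings and 0.6 servings → $3.26.
sweet potato + almonds with both targets exact would need a negative amount; discard.
Cheapest feasible corner: $1.84.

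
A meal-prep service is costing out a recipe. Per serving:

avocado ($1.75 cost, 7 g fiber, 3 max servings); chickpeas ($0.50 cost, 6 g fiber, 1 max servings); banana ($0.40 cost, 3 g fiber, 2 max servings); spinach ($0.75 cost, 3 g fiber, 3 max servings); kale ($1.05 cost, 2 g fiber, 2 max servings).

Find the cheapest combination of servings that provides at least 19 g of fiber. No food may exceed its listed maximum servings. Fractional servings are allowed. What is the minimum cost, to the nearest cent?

$3.05

Cost per g of fiber: chickpeas $0.0833, banana $0.1333, avocado $0.2500, spinach $0.2500, kale $0.5250.
Take 1 serving of chickpeas: +6.0 g fiber for $0.50 (total $0.50, still need 13.0 g).
Take 2 servings of banana: +6.0 g fiber for $0.80 (total $1.30, still need 7.0 g).
Take 1 serving of avocado: +7.0 g fiber for $1.75 (total $3.05, still need 0.0 g).
Filling from the cheapest source first is optimal under one linear minimum: $3.05.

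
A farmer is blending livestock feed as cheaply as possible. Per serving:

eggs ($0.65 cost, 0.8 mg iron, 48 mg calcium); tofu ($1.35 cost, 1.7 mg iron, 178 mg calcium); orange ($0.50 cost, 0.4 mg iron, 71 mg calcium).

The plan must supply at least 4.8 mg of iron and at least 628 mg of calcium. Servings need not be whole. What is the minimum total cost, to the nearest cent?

Check every corner: each single food scaled to meet both minima, and each pair solved so both constraints bind.
eggs only: max(4.8/0.8, 628/48) = 13.08 servings → $8.50.
tofu only: max(4.8/1.7, 628/178) = 3.528 servings → $4.76.
orange only: max(4.8/0.4, 628/71) = 12 servings → $6.00.
eggs + tofu: the both-tight solution has a negative serving — not a feasible corner.
eggs + orange with both tight: 2.383 servings and 7.234 servings → $5.17.
tofu + orange with both tight: 1.81 servings and 4.307 servings → $4.60.
The minimum over all feasible corners is $4.60.

$4.60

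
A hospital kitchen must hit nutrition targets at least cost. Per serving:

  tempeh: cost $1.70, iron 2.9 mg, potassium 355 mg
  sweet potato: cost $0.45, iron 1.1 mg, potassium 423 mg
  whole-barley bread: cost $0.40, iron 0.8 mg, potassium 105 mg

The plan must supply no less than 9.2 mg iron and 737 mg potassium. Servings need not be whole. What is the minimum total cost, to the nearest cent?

$3.76

At the optimum either one food covers both requirements or two foods hit both targets exactly; no other combination can be cheaper.
tempeh only: max(9.2/2.9, 737/355) = 3.172 servings → $5.39.
sweet potato only: max(9.2/1.1, 737/423) = 8.364 servings → $3.76.
whole-barley bread only: max(9.2/0.8, 737/105) = 11.5 servings → $4.60.
tempeh + sweet potato: intersection lies outside the first quadrant.
tempeh + whole-barley bread: intersection lies outside the first quadrant.
sweet potato + whole-barley bread with both targets exact would need a negative amount; discard.
Cheapest feasible corner: $3.76.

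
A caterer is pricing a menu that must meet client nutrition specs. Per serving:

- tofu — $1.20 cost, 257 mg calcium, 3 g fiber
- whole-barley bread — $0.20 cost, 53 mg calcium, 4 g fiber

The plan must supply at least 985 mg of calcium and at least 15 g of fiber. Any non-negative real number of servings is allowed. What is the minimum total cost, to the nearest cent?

$3.72

Two binding constraints pin down two serving amounts, so the optimal mix uses at most two foods. The candidates are each food alone (scaled to the tighter of calcium/fiber) and each pair with both constraints tight.
tofu only: max(985/257, 15/3) = 5 servings → $6.00.
whole-barley bread only: max(985/53, 15/4) = 18.58 servings → $3.72.
tofu + whole-barley bread with both tight: 3.619 servings and 1.036 servings → $4.55.
The minimum over all feasible corners is $3.72.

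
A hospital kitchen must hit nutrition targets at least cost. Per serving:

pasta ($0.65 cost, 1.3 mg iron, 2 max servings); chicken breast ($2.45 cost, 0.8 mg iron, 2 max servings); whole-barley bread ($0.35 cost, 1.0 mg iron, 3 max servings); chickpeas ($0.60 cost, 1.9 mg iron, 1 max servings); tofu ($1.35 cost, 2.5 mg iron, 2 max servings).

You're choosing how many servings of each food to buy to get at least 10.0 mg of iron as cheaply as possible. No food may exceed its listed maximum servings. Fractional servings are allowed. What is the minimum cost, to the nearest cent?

$4.30

Cost per mg of iron: chickpeas $0.3158, whole-barley bread $0.3500, pasta $0.5000, tofu $0.5400, chicken breast $3.0625.
Take 1 serving of chickpeas: +1.9 mg iron for $0.60 (total $0.60, still need 8.1 mg).
Take 3 servings of whole-barley bread: +3.0 mg iron for $1.05 (total $1.65, still need 5.1 mg).
Take 2 servings of pasta: +2.6 mg iron for $1.30 (total $2.95, still need 2.5 mg).
Take 1 serving of tofu: +2.5 mg iron for $1.35 (total $4.30, still need 0.0 mg).
Greedy by cheapest-per-mg is optimal for a single linear constraint, so the minimum cost is $4.30.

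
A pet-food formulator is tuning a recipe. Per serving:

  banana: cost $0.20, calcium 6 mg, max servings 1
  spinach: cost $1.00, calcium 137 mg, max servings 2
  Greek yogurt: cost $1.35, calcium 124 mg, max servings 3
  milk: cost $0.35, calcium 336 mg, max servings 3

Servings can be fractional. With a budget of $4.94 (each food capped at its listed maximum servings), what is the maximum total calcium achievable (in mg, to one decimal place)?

1455.6 mg

Calcium per dollar: milk 960, spinach 137, Greek yogurt 91.85, banana 30.
Take 3 servings of milk: spends $1.05, +1008.0 mg calcium (running total 1008.0 mg).
Take 2 servings of spinach: spends $2.00, +274.0 mg calcium (running total 1282.0 mg).
Take 1.4 servings of Greek yogurt: spends $1.89, +173.6 mg calcium (running total 1455.6 mg).
Filling greedily by calcium-per-dollar is optimal for one linear limit, giving 1455.6 mg.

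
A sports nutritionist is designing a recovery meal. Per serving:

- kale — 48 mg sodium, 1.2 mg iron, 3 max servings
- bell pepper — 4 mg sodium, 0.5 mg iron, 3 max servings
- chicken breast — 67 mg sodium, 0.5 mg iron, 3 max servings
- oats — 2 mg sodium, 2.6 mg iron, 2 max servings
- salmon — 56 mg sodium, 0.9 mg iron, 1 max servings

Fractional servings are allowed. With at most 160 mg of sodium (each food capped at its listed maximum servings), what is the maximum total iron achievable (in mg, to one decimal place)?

10.3 mg

Iron per mg sodium: oats 1.3, bell pepper 0.125, kale 0.025, salmon 0.01607, chicken breast 0.007463.
Take 2 servings of oats: uses 4 mg sodium, +5.2 mg iron (running total 5.2 mg).
Take 3 servings of bell pepper: uses 12 mg sodium, +1.5 mg iron (running total 6.7 mg).
Take 3 servings of kale: uses 144 mg sodium, +3.6 mg iron (running total 10.3 mg).
Filling greedily by iron-per-mg sodium is optimal for one linear limit, giving 10.3 mg.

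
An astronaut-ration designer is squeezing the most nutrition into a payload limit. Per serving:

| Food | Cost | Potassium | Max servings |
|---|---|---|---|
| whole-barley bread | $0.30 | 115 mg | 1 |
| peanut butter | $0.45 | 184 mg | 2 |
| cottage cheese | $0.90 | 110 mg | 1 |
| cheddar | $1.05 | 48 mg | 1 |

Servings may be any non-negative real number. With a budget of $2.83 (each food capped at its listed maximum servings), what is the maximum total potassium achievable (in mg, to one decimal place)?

Potassium per dollar: peanut butter 408.9, whole-barley bread 383.3, cottage cheese 122.2, cheddar 45.71.
Take 2 servings of peanut butter: spends $0.90, +368.0 mg potassium (running total 368.0 mg).
Take 1 serving of whole-barley bread: spends $0.30, +115.0 mg potassium (running total 483.0 mg).
Take 1 serving of cottage cheese: spends $0.90, +110.0 mg potassium (running total 593.0 mg).
Take 0.6952 servings of cheddar: spends $0.73, +33.4 mg potassium (running total 626.4 mg).
Filling greedily by potassium-per-dollar is optimal for one linear limit, giving 626.4 mg.

626.4 mg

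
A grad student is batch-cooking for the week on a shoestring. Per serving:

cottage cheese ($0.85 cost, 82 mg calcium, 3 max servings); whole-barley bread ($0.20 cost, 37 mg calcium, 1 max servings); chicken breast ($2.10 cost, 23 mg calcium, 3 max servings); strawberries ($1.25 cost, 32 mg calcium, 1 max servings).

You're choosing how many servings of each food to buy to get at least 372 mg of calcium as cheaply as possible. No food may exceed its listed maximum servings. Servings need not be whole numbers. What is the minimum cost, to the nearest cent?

Cost per mg of calcium: whole-barley bread $0.0054, cottage cheese $0.0104, strawberries $0.0391, chicken breast $0.0913.
Take 1 serving of whole-barley bread: +37.0 mg calcium for $0.20 (total $0.20, still need 335.0 mg).
Take 3 servings of cottage cheese: +246.0 mg calcium for $2.55 (total $2.75, still need 89.0 mg).
Take 1 serving of strawberries: +32.0 mg calcium for $1.25 (total $4.00, still need 57.0 mg).
Take 2.478 servings of chicken breast: +57.0 mg calcium for $5.20 (total $9.20, still need 0.0 mg).
Filling from the cheapest source first is optimal under one linear minimum: $9.20.

$9.20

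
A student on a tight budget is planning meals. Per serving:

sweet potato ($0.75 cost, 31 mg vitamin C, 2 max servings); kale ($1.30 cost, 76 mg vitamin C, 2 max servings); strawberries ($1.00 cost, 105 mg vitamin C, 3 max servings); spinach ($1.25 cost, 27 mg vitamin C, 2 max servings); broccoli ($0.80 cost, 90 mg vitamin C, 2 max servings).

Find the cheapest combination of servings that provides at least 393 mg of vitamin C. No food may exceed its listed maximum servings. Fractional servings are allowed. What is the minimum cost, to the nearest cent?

$3.63

Cost per mg of vitamin C: broccoli $0.0089, strawberries $0.0095, kale $0.0171, sweet potato $0.0242, spinach $0.0463.
Take 2 servings of broccoli: +180.0 mg vitamin C for $1.60 (total $1.60, still need 213.0 mg).
Take 2.029 servings of strawberries: +213.0 mg vitamin C for $2.03 (total $3.63, still need 0.0 mg).
Filling from the cheapest source first is optimal under one linear minimum: $3.63.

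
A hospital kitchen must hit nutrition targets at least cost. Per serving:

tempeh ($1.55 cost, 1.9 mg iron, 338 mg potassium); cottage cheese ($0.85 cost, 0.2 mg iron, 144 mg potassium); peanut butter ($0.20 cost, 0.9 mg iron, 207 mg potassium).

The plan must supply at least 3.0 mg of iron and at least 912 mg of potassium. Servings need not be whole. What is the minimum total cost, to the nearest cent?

$0.88

tempeh only: max(3.0/1.9, 912/338) = 2.698 servings → $4.18.
cottage cheese only: max(3.0/0.2, 912/144) = 15 servings → $12.75.
peanut butter only: max(3.0/0.9, 912/207) = 4.406 servings → $0.88.
tempeh + cottage cheese with both tight: 1.212 servings and 3.489 servings → $4.84.
tempeh + peanut butter: intersection lies outside the first quadrant.
cottage cheese + peanut butter with both tight: 2.265 servings and 2.83 servings → $2.49.
Cheapest feasible corner: $0.88.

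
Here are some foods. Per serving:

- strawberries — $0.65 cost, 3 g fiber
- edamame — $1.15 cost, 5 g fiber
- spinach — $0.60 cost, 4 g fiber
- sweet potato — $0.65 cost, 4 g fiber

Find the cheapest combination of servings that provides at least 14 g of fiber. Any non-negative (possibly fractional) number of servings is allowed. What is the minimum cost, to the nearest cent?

Cost per g of fiber: spinach $0.1500, sweet potato $0.1625, strawberries $0.2167, edamame $0.2300.
With no serving limits, use only spinach: 14 g / 4 g = 3.5 servings × $0.60 = $2.10.

$2.10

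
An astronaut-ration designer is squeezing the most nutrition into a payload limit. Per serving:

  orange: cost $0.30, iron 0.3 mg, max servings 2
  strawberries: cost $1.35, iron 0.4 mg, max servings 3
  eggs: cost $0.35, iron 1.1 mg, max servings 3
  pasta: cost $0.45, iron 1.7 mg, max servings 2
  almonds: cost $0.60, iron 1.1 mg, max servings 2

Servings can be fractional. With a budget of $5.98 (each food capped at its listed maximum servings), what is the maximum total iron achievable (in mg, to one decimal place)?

10.2 mg

Iron per dollar: pasta 3.778, eggs 3.143, almonds 1.833, orange 1, strawberries 0.2963.
Take 2 servings of pasta: spends $0.90, +3.4 mg iron (running total 3.4 mg).
Take 3 servings of eggs: spends $1.05, +3.3 mg iron (running total 6.7 mg).
Take 2 servings of almonds: spends $1.20, +2.2 mg iron (running total 8.9 mg).
Take 2 servings of orange: spends $0.60, +0.6 mg iron (running total 9.5 mg).
Take 1.652 servings of strawberries: spends $2.23, +0.7 mg iron (running total 10.2 mg).
Greedy by best ratio exhausts the cost allowance optimally: 10.2 mg.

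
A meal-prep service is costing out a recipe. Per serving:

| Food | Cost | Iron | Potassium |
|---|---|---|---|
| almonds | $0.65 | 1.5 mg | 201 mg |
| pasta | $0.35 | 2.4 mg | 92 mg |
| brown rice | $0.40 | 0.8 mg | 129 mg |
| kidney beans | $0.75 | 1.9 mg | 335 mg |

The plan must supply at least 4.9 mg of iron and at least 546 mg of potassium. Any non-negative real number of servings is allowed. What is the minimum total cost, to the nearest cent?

Check every corner: each single food scaled to meet both minima, and each pair solved so both constraints bind.
almonds only: max(4.9/1.5, 546/201) = 3.267 servings → $2.12.
pasta only: max(4.9/2.4, 546/92) = 5.935 servings → $2.08.
brown rice only: max(4.9/0.8, 546/129) = 6.125 servings → $2.45.
kidney beans only: max(4.9/1.9, 546/335) = 2.579 servings → $1.93.
almonds + pasta with both tight: 2.496 servings and 0.4817 servings → $1.79.
almonds + brown rice: the both-tight solution has a negative serving — not a feasible corner.
almonds + kidney beans: the both-tight solution has a negative serving — not a feasible corner.
pasta + brown rice with both tight: 0.8275 servings and 3.642 servings → $1.75.
pasta + kidney beans with both tight: 0.9601 servings and 1.366 servings → $1.36.
brown rice + kidney beans: intersection lies outside the first quadrant.
So the least-cost plan costs $1.36.

$1.36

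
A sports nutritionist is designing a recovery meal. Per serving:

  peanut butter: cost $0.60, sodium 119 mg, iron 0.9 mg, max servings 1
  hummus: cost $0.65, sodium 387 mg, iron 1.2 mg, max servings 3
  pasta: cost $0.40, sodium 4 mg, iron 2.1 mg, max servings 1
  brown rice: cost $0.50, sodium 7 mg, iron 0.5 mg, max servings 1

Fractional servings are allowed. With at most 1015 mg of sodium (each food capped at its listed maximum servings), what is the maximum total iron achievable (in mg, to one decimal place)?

6.2 mg

Iron per mg sodium: pasta 0.525, brown rice 0.07143, peanut butter 0.007563, hummus 0.003101.
Take 1 serving of pasta: uses 4 mg sodium, +2.1 mg iron (running total 2.1 mg).
Take 1 serving of brown rice: uses 7 mg sodium, +0.5 mg iron (running total 2.6 mg).
Take 1 serving of peanut butter: uses 119 mg sodium, +0.9 mg iron (running total 3.5 mg).
Take 2.287 servings of hummus: uses 885 mg sodium, +2.7 mg iron (running total 6.2 mg).
Filling greedily by iron-per-mg sodium is optimal for one linear limit, giving 6.2 mg.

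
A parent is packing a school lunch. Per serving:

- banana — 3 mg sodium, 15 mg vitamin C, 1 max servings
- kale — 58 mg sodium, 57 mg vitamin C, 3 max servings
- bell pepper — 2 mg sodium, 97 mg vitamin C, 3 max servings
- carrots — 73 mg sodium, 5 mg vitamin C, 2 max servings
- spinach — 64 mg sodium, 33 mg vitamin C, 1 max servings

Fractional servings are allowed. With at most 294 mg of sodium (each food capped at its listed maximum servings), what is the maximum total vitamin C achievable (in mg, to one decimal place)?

513.2 mg

Vitamin C per mg sodium: bell pepper 48.5, banana 5, kale 0.9828, spinach 0.5156, carrots 0.06849.
Take 3 servings of bell pepper: uses 6 mg sodium, +291.0 mg vitamin C (running total 291.0 mg).
Take 1 serving of banana: uses 3 mg sodium, +15.0 mg vitamin C (running total 306.0 mg).
Take 3 servings of kale: uses 174 mg sodium, +171.0 mg vitamin C (running total 477.0 mg).
Take 1 serving of spinach: uses 64 mg sodium, +33.0 mg vitamin C (running total 510.0 mg).
Take 0.6438 servings of carrots: uses 47 mg sodium, +3.2 mg vitamin C (running total 513.2 mg).
Greedy by best ratio exhausts the sodium allowance optimally: 513.2 mg.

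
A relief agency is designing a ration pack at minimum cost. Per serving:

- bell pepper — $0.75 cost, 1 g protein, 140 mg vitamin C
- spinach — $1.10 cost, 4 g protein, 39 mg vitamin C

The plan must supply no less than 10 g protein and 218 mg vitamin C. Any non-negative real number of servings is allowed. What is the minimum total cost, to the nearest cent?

The cheapest plan sits at a corner of the feasible region — with two constraints it uses at most two foods.
bell pepper only: max(10/1, 218/140) = 10 servings → $7.50.
spinach only: max(10/4, 218/39) = 5.59 servings → $6.15.
bell pepper + spinach with both tight: 0.9251 servings and 2.269 servings → $3.19.
The minimum over all feasible corners is $3.19.

$3.19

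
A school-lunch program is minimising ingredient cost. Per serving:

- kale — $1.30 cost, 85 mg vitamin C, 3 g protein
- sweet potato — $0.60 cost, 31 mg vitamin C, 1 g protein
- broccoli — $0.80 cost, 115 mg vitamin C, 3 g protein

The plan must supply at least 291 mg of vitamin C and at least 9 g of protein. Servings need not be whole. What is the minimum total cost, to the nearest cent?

$2.40

Minimising a linear cost over {vitamin C ≥ 291, protein ≥ 9, servings ≥ 0} — the optimum is at a vertex, using one or two foods.
kale only: max(291/85, 9/3) = 3.424 servings → $4.45.
sweet potato only: max(291/31, 9/1) = 9.387 servings → $5.63.
broccoli only: max(291/115, 9/3) = 3 servings → $2.40.
kale + sweet potato with both targets exact would need a negative amount; discard.
kale + broccoli with both tight: 1.8 servings and 1.2 servings → $3.30.
sweet potato + broccoli with both tight: 7.364 servings and 0.5455 servings → $4.85.
Cheapest feasible corner: $2.40.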